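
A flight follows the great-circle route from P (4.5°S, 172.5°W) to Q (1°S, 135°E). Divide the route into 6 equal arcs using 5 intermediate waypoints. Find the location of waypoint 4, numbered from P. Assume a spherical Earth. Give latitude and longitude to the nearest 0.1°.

Write both endpoints as unit vectors p₁, p₂ with components (cos φ cos λ, cos φ sin λ, sin φ).
The central angle between the endpoints is δ = arccos(p₁·p₂) ≈ 0.917 rad (52.5°).
Interpolate at f = 4/6 with slerp weights a = sin((1−f)δ)/sin δ ≈ 0.379, b = sin(fδ)/sin δ ≈ 0.723.
p = a·p₁ + b·p₂ ≈ (-0.886, 0.462, -0.042); φ = arcsin(p_z) ≈ -2.43°, λ = atan2(p_y, p_x) ≈ 152.46°.

≈ (2.4°S, 152.5°E)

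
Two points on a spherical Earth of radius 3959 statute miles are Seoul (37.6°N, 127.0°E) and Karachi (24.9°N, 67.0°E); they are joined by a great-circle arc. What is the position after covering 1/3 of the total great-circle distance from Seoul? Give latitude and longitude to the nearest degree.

≈ (37°N, 105°E)

Convert each endpoint to a unit vector on the sphere (x = cos φ cos λ, y = cos φ sin λ, z = sin φ).
The central angle between the endpoints is δ = arccos(p₁·p₂) ≈ 0.907 rad (52.0°).
Interpolate at f = 1/3 with slerp weights a = sin((1−f)δ)/sin δ ≈ 0.722, b = sin(fδ)/sin δ ≈ 0.378.
p = a·p₁ + b·p₂ ≈ (-0.210, 0.772, 0.600); φ = arcsin(p_z) ≈ 36.83°, λ = atan2(p_y, p_x) ≈ 105.22°.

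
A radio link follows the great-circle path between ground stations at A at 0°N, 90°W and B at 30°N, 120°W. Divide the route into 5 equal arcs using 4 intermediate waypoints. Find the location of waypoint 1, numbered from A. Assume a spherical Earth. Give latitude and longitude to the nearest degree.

≈ 6°N, 95°W

The haversine formula gives a central angle δ ≈ 0.723 rad (41.4°) between the endpoints.
Interpolate at f = 1/5 with slerp weights a = sin((1−f)δ)/sin δ ≈ 0.826, b = sin(fδ)/sin δ ≈ 0.218.
p = a·p₁ + b·p₂ ≈ (-0.094, -0.990, 0.109); φ = arcsin(p_z) ≈ 6.25°, λ = atan2(p_y, p_x) ≈ -95.44°.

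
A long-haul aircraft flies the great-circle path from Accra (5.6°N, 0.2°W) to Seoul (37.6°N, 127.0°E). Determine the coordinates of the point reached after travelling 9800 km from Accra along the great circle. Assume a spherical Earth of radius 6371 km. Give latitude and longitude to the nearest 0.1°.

≈ 46.0°N, 92.9°E

Write both endpoints as unit vectors p₁, p₂ with components (cos φ cos λ, cos φ sin λ, sin φ).
The central angle between the endpoints is δ = arccos(p₁·p₂) ≈ 2.001 rad (114.7°). The total great-circle distance is δ·R ≈ 2.001 × 6371 ≈ 12749 km, so the target fraction is f = 9800/12749 ≈ 0.769.
Interpolate at f ≈ 0.769 with slerp weights a = sin((1−f)δ)/sin δ ≈ 0.491, b = sin(fδ)/sin δ ≈ 1.100.
p = a·p₁ + b·p₂ ≈ (-0.035, 0.694, 0.719); φ = arcsin(p_z) ≈ 45.97°, λ = atan2(p_y, p_x) ≈ 92.91°.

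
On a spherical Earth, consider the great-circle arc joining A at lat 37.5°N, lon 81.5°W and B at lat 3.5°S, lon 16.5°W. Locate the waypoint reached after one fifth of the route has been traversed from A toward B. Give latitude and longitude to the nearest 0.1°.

≈ lat 31.7°N, lon 65.3°W

From cos δ = sin φ₁ sin φ₂ + cos φ₁ cos φ₂ cos Δλ, the central angle is δ ≈ 1.269 rad (72.7°).
Interpolate at f = 1/5 with slerp weights a = sin((1−f)δ)/sin δ ≈ 0.890, b = sin(fδ)/sin δ ≈ 0.263.
p = a·p₁ + b·p₂ ≈ (0.356, -0.773, 0.526); φ = arcsin(p_z) ≈ 31.71°, λ = atan2(p_y, p_x) ≈ -65.26°.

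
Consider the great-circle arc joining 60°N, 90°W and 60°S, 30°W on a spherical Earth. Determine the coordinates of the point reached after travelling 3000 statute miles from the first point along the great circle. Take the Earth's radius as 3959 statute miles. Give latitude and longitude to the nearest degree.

≈ 20°N, 66°W

Convert each endpoint to a unit vector on the sphere (x = cos φ cos λ, y = cos φ sin λ, z = sin φ).
The central angle between the endpoints is δ = arccos(p₁·p₂) ≈ 2.246 rad (128.7°). The total great-circle distance is δ·R ≈ 2.246 × 3959 ≈ 8892 mi, so the target fraction is f = 3000/8892 ≈ 0.337.
Interpolate at f ≈ 0.337 with slerp weights a = sin((1−f)δ)/sin δ ≈ 1.277, b = sin(fδ)/sin δ ≈ 0.880.
p = a·p₁ + b·p₂ ≈ (0.381, -0.858, 0.343); φ = arcsin(p_z) ≈ 20.07°, λ = atan2(p_y, p_x) ≈ -66.05°.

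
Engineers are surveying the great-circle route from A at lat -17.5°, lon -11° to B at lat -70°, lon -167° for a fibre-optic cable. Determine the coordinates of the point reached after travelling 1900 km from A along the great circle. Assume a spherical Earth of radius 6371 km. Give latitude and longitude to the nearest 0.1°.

Write both endpoints as unit vectors p₁, p₂ with components (cos φ cos λ, cos φ sin λ, sin φ).
The central angle between the endpoints is δ = arccos(p₁·p₂) ≈ 1.586 rad (90.9°). The total great-circle distance is δ·R ≈ 1.586 × 6371 ≈ 10106 km, so the target fraction is f = 1900/10106 ≈ 0.188.
Interpolate at f ≈ 0.188 with slerp weights a = sin((1−f)δ)/sin δ ≈ 0.960, b = sin(fδ)/sin δ ≈ 0.294.
p = a·p₁ + b·p₂ ≈ (0.801, -0.197, -0.565); φ = arcsin(p_z) ≈ -34.40°, λ = atan2(p_y, p_x) ≈ -13.84°.

≈ lat -34.4°, lon -13.8°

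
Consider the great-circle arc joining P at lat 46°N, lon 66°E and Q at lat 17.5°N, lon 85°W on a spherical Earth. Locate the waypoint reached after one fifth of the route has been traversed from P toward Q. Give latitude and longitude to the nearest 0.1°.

Convert each endpoint to a unit vector on the sphere (x = cos φ cos λ, y = cos φ sin λ, z = sin φ).
The central angle between the endpoints is δ = arccos(p₁·p₂) ≈ 1.942 rad (111.3°).
Interpolate at f = 1/5 with slerp weights a = sin((1−f)δ)/sin δ ≈ 1.073, b = sin(fδ)/sin δ ≈ 0.407.
p = a·p₁ + b·p₂ ≈ (0.337, 0.295, 0.894); φ = arcsin(p_z) ≈ 63.40°, λ = atan2(p_y, p_x) ≈ 41.17°.

≈ lat 63.4°N, lon 41.2°E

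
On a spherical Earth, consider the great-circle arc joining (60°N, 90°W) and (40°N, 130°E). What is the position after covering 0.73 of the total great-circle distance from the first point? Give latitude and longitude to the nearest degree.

≈ (58°N, 143°E)

Write both endpoints as unit vectors p₁, p₂ with components (cos φ cos λ, cos φ sin λ, sin φ).
The central angle between the endpoints is δ = arccos(p₁·p₂) ≈ 1.304 rad (74.7°).
Interpolate at f = 0.73 with slerp weights a = sin((1−f)δ)/sin δ ≈ 0.358, b = sin(fδ)/sin δ ≈ 0.844.
p = a·p₁ + b·p₂ ≈ (-0.416, 0.317, 0.852); φ = arcsin(p_z) ≈ 58.48°, λ = atan2(p_y, p_x) ≈ 142.70°.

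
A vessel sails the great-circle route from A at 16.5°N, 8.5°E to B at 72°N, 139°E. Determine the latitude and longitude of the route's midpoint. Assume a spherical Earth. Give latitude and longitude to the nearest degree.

The haversine formula gives a central angle δ ≈ 1.493 rad (85.5°) between the endpoints.
Interpolate at f = 1/2 with slerp weights a = sin((1−f)δ)/sin δ ≈ 0.681, b = sin(fδ)/sin δ ≈ 0.681.
p = a·p₁ + b·p₂ ≈ (0.487, 0.235, 0.841); φ = arcsin(p_z) ≈ 57.27°, λ = atan2(p_y, p_x) ≈ 25.72°.

≈ 57°N, 26°E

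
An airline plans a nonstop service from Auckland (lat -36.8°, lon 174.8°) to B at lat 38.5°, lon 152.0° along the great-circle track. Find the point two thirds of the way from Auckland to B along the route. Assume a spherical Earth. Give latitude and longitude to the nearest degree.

Convert each endpoint to a unit vector on the sphere (x = cos φ cos λ, y = cos φ sin λ, z = sin φ).
The central angle between the endpoints is δ = arccos(p₁·p₂) ≈ 1.365 rad (78.2°).
Interpolate at f = 2/3 with slerp weights a = sin((1−f)δ)/sin δ ≈ 0.449, b = sin(fδ)/sin δ ≈ 0.806.
p = a·p₁ + b·p₂ ≈ (-0.915, 0.329, 0.233); φ = arcsin(p_z) ≈ 13.48°, λ = atan2(p_y, p_x) ≈ 160.23°.

≈ lat 13°, lon 160°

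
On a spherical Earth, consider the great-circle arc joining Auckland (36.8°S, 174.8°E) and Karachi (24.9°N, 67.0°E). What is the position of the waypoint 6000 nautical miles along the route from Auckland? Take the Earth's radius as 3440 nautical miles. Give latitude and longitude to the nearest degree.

≈ 15°N, 83°E

Convert each endpoint to a unit vector on the sphere (x = cos φ cos λ, y = cos φ sin λ, z = sin φ).
The central angle between the endpoints is δ = arccos(p₁·p₂) ≈ 2.065 rad (118.3°). The total great-circle distance is δ·R ≈ 2.065 × 3440 ≈ 7103 nmi, so the target fraction is f = 6000/7103 ≈ 0.845.
Interpolate at f ≈ 0.845 with slerp weights a = sin((1−f)δ)/sin δ ≈ 0.358, b = sin(fδ)/sin δ ≈ 1.119.
p = a·p₁ + b·p₂ ≈ (0.111, 0.960, 0.257); φ = arcsin(p_z) ≈ 14.87°, λ = atan2(p_y, p_x) ≈ 83.41°.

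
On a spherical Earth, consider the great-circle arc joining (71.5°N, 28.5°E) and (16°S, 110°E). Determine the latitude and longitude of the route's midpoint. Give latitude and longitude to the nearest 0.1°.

≈ (32.5°N, 92.7°E)

From cos δ = sin φ₁ sin φ₂ + cos φ₁ cos φ₂ cos Δλ, the central angle is δ ≈ 1.789 rad (102.5°).
Interpolate at f = 1/2 with slerp weights a = sin((1−f)δ)/sin δ ≈ 0.799, b = sin(fδ)/sin δ ≈ 0.799.
p = a·p₁ + b·p₂ ≈ (-0.040, 0.842, 0.537); φ = arcsin(p_z) ≈ 32.50°, λ = atan2(p_y, p_x) ≈ 92.71°.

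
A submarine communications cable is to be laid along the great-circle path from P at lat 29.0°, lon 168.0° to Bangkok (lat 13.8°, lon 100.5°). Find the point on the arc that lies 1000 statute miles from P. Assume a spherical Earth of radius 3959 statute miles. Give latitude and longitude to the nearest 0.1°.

≈ lat 28.4°, lon 151.5°

Write both endpoints as unit vectors p₁, p₂ with components (cos φ cos λ, cos φ sin λ, sin φ).
The central angle between the endpoints is δ = arccos(p₁·p₂) ≈ 1.114 rad (63.9°). The total great-circle distance is δ·R ≈ 1.114 × 3959 ≈ 4412 mi, so the target fraction is f = 1000/4412 ≈ 0.227.
Interpolate at f ≈ 0.227 with slerp weights a = sin((1−f)δ)/sin δ ≈ 0.846, b = sin(fδ)/sin δ ≈ 0.278.
p = a·p₁ + b·p₂ ≈ (-0.773, 0.420, 0.476); φ = arcsin(p_z) ≈ 28.45°, λ = atan2(p_y, p_x) ≈ 151.50°.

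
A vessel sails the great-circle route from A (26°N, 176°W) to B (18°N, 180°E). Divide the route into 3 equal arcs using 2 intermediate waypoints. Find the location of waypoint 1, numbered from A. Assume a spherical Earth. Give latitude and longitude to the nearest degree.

From cos δ = sin φ₁ sin φ₂ + cos φ₁ cos φ₂ cos Δλ, the central angle is δ ≈ 0.154 rad (8.8°).
Interpolate at f = 1/3 with slerp weights a = sin((1−f)δ)/sin δ ≈ 0.668, b = sin(fδ)/sin δ ≈ 0.335.
p = a·p₁ + b·p₂ ≈ (-0.917, -0.042, 0.396); φ = arcsin(p_z) ≈ 23.34°, λ = atan2(p_y, p_x) ≈ -177.39°.

≈ (23°N, 177°W)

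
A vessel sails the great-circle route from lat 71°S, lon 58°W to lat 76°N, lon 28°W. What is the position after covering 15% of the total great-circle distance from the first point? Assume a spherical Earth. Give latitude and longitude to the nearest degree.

Write both endpoints as unit vectors p₁, p₂ with components (cos φ cos λ, cos φ sin λ, sin φ).
The central angle between the endpoints is δ = arccos(p₁·p₂) ≈ 2.585 rad (148.1°).
Interpolate at f = 0.15 with slerp weights a = sin((1−f)δ)/sin δ ≈ 1.534, b = sin(fδ)/sin δ ≈ 0.716.
p = a·p₁ + b·p₂ ≈ (0.418, -0.505, -0.755); φ = arcsin(p_z) ≈ -49.07°, λ = atan2(p_y, p_x) ≈ -50.40°.

≈ lat 49°S, lon 50°W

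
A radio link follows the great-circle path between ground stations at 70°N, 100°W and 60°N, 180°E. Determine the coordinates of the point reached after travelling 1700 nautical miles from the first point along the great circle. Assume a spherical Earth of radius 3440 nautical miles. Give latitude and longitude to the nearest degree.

From cos δ = sin φ₁ sin φ₂ + cos φ₁ cos φ₂ cos Δλ, the central angle is δ ≈ 0.567 rad (32.5°). The total great-circle distance is δ·R ≈ 0.567 × 3440 ≈ 1951 nmi, so the target fraction is f = 1700/1951 ≈ 0.872.
Interpolate at f ≈ 0.872 with slerp weights a = sin((1−f)δ)/sin δ ≈ 0.136, b = sin(fδ)/sin δ ≈ 0.883.
p = a·p₁ + b·p₂ ≈ (-0.450, -0.046, 0.892); φ = arcsin(p_z) ≈ 63.14°, λ = atan2(p_y, p_x) ≈ -174.20°.

≈ 63°N, 174°W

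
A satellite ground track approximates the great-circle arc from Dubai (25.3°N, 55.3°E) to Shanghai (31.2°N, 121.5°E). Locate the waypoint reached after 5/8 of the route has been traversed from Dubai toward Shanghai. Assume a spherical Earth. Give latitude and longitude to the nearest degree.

Convert each endpoint to a unit vector on the sphere (x = cos φ cos λ, y = cos φ sin λ, z = sin φ).
The central angle between the endpoints is δ = arccos(p₁·p₂) ≈ 1.008 rad (57.8°).
Interpolate at f = 5/8 with slerp weights a = sin((1−f)δ)/sin δ ≈ 0.436, b = sin(fδ)/sin δ ≈ 0.697.
p = a·p₁ + b·p₂ ≈ (-0.087, 0.832, 0.547); φ = arcsin(p_z) ≈ 33.19°, λ = atan2(p_y, p_x) ≈ 95.95°.

≈ 33°N, 96°E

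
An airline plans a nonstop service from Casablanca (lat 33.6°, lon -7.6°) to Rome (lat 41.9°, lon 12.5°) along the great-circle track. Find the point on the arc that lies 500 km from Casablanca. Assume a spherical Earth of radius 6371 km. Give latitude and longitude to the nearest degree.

≈ lat 36°, lon -3°

The haversine formula gives a central angle δ ≈ 0.312 rad (17.9°) between the endpoints. The total great-circle distance is δ·R ≈ 0.312 × 6371 ≈ 1987 km, so the target fraction is f = 500/1987 ≈ 0.252.
Interpolate at f ≈ 0.252 with slerp weights a = sin((1−f)δ)/sin δ ≈ 0.754, b = sin(fδ)/sin δ ≈ 0.256.
p = a·p₁ + b·p₂ ≈ (0.808, -0.042, 0.588); φ = arcsin(p_z) ≈ 36.00°, λ = atan2(p_y, p_x) ≈ -2.97°.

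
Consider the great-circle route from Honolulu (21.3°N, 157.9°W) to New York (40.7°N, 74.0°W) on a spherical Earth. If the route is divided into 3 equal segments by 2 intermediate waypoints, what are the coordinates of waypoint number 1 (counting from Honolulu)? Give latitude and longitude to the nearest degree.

Convert each endpoint to a unit vector on the sphere (x = cos φ cos λ, y = cos φ sin λ, z = sin φ).
The central angle between the endpoints is δ = arccos(p₁·p₂) ≈ 1.254 rad (71.8°).
Interpolate at f = 1/3 with slerp weights a = sin((1−f)δ)/sin δ ≈ 0.781, b = sin(fδ)/sin δ ≈ 0.427.
p = a·p₁ + b·p₂ ≈ (-0.585, -0.585, 0.562); φ = arcsin(p_z) ≈ 34.20°, λ = atan2(p_y, p_x) ≈ -134.99°.

≈ (34°N, 135°W)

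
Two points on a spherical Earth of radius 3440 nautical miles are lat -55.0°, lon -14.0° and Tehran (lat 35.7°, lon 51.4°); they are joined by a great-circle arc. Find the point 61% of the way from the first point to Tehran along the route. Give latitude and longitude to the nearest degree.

≈ lat -1°, lon 30°

The haversine formula gives a central angle δ ≈ 1.859 rad (106.5°) between the endpoints.
Interpolate at f = 0.61 with slerp weights a = sin((1−f)δ)/sin δ ≈ 0.692, b = sin(fδ)/sin δ ≈ 0.945.
p = a·p₁ + b·p₂ ≈ (0.864, 0.504, -0.015); φ = arcsin(p_z) ≈ -0.86°, λ = atan2(p_y, p_x) ≈ 30.26°.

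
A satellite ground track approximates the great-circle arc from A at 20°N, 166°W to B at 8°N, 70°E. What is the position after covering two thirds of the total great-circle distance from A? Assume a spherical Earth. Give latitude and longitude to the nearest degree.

Write both endpoints as unit vectors p₁, p₂ with components (cos φ cos λ, cos φ sin λ, sin φ).
The central angle between the endpoints is δ = arccos(p₁·p₂) ≈ 2.063 rad (118.2°).
Interpolate at f = 2/3 with slerp weights a = sin((1−f)δ)/sin δ ≈ 0.720, b = sin(fδ)/sin δ ≈ 1.113.
p = a·p₁ + b·p₂ ≈ (-0.280, 0.872, 0.401); φ = arcsin(p_z) ≈ 23.66°, λ = atan2(p_y, p_x) ≈ 107.79°.

≈ 24°N, 108°E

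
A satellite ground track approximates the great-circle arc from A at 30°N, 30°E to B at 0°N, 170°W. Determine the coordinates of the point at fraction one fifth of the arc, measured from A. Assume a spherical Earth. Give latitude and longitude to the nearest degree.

The haversine formula gives a central angle δ ≈ 2.521 rad (144.5°) between the endpoints.
Interpolate at f = 1/5 with slerp weights a = sin((1−f)δ)/sin δ ≈ 1.552, b = sin(fδ)/sin δ ≈ 0.831.
p = a·p₁ + b·p₂ ≈ (0.345, 0.528, 0.776); φ = arcsin(p_z) ≈ 50.90°, λ = atan2(p_y, p_x) ≈ 56.80°.

≈ 51°N, 57°E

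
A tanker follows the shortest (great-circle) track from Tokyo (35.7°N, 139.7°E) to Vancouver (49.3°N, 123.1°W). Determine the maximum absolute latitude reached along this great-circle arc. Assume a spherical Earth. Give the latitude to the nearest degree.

The great circle lies in the plane with unit normal n̂ = (p₁ × p₂)/|p₁ × p₂|.
Here n̂_z ≈ +0.567; the vertex latitude is φ_max = arccos|n̂_z| ≈ 55.5°.
Check via Clairaut: cos φ_max = |cos φ₁| · sin C = cos(35.7°)·sin(44.3°) ≈ 0.567, again giving ≈ 55.5°.

≈ 55°N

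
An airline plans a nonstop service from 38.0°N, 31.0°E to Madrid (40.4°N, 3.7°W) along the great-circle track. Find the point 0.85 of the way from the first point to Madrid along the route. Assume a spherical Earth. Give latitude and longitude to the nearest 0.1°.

≈ 40.7°N, 1.6°E

Write both endpoints as unit vectors p₁, p₂ with components (cos φ cos λ, cos φ sin λ, sin φ).
The central angle between the endpoints is δ = arccos(p₁·p₂) ≈ 0.468 rad (26.8°).
Interpolate at f = 0.85 with slerp weights a = sin((1−f)δ)/sin δ ≈ 0.155, b = sin(fδ)/sin δ ≈ 0.859.
p = a·p₁ + b·p₂ ≈ (0.758, 0.021, 0.652); φ = arcsin(p_z) ≈ 40.72°, λ = atan2(p_y, p_x) ≈ 1.58°.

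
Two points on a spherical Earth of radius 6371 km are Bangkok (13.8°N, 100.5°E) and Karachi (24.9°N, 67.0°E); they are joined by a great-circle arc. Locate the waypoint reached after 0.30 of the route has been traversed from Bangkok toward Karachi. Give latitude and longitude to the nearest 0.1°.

≈ (17.8°N, 90.9°E)

Convert each endpoint to a unit vector on the sphere (x = cos φ cos λ, y = cos φ sin λ, z = sin φ).
The central angle between the endpoints is δ = arccos(p₁·p₂) ≈ 0.583 rad (33.4°).
Interpolate at f = 0.30 with slerp weights a = sin((1−f)δ)/sin δ ≈ 0.721, b = sin(fδ)/sin δ ≈ 0.316.
p = a·p₁ + b·p₂ ≈ (-0.016, 0.952, 0.305); φ = arcsin(p_z) ≈ 17.76°, λ = atan2(p_y, p_x) ≈ 90.94°.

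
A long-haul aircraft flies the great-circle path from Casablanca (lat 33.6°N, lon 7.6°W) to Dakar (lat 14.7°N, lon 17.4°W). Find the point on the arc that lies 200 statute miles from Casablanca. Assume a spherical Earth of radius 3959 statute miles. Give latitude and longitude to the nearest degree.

The haversine formula gives a central angle δ ≈ 0.364 rad (20.9°) between the endpoints. The total great-circle distance is δ·R ≈ 0.364 × 3959 ≈ 1443 mi, so the target fraction is f = 200/1443 ≈ 0.139.
Interpolate at f ≈ 0.139 with slerp weights a = sin((1−f)δ)/sin δ ≈ 0.866, b = sin(fδ)/sin δ ≈ 0.142.
p = a·p₁ + b·p₂ ≈ (0.846, -0.136, 0.515); φ = arcsin(p_z) ≈ 31.02°, λ = atan2(p_y, p_x) ≈ -9.16°.

≈ lat 31°N, lon 9°W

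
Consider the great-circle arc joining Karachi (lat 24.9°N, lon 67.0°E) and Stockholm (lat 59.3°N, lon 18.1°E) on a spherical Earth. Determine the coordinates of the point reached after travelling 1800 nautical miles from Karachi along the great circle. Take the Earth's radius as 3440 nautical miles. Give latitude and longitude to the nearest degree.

Write both endpoints as unit vectors p₁, p₂ with components (cos φ cos λ, cos φ sin λ, sin φ).
The central angle between the endpoints is δ = arccos(p₁·p₂) ≈ 0.841 rad (48.2°). The total great-circle distance is δ·R ≈ 0.841 × 3440 ≈ 2894 nmi, so the target fraction is f = 1800/2894 ≈ 0.622.
Interpolate at f ≈ 0.622 with slerp weights a = sin((1−f)δ)/sin δ ≈ 0.420, b = sin(fδ)/sin δ ≈ 0.670.
p = a·p₁ + b·p₂ ≈ (0.474, 0.457, 0.753); φ = arcsin(p_z) ≈ 48.85°, λ = atan2(p_y, p_x) ≈ 43.93°.

≈ lat 49°N, lon 44°E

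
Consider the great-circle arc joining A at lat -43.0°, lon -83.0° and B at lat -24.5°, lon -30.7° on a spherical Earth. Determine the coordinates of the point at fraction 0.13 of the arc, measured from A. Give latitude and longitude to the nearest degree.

≈ lat -42°, lon -75°

Convert each endpoint to a unit vector on the sphere (x = cos φ cos λ, y = cos φ sin λ, z = sin φ).
The central angle between the endpoints is δ = arccos(p₁·p₂) ≈ 0.810 rad (46.4°).
Interpolate at f = 0.13 with slerp weights a = sin((1−f)δ)/sin δ ≈ 0.894, b = sin(fδ)/sin δ ≈ 0.145.
p = a·p₁ + b·p₂ ≈ (0.193, -0.717, -0.670); φ = arcsin(p_z) ≈ -42.08°, λ = atan2(p_y, p_x) ≈ -74.91°.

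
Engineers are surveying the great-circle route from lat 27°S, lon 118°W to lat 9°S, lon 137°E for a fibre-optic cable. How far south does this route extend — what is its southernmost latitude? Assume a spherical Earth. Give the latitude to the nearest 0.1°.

The great circle lies in the plane with unit normal n̂ = (p₁ × p₂)/|p₁ × p₂|.
Here n̂_z ≈ -0.861; the vertex latitude is φ_max = arccos|n̂_z| ≈ 30.6°.

≈ 30.6°S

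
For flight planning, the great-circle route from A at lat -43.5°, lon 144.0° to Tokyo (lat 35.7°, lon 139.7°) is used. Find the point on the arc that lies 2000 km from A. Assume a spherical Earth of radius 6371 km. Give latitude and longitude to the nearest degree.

≈ lat -26°, lon 143°

From cos δ = sin φ₁ sin φ₂ + cos φ₁ cos φ₂ cos Δλ, the central angle is δ ≈ 1.384 rad (79.3°). The total great-circle distance is δ·R ≈ 1.384 × 6371 ≈ 8817 km, so the target fraction is f = 2000/8817 ≈ 0.227.
Interpolate at f ≈ 0.227 with slerp weights a = sin((1−f)δ)/sin δ ≈ 0.893, b = sin(fδ)/sin δ ≈ 0.314.
p = a·p₁ + b·p₂ ≈ (-0.719, 0.546, -0.431); φ = arcsin(p_z) ≈ -25.54°, λ = atan2(p_y, p_x) ≈ 142.78°.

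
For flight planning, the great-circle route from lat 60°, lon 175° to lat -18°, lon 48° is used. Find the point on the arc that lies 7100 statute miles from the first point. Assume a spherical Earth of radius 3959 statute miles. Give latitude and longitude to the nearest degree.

≈ lat 0°, lon 58°

Convert each endpoint to a unit vector on the sphere (x = cos φ cos λ, y = cos φ sin λ, z = sin φ).
The central angle between the endpoints is δ = arccos(p₁·p₂) ≈ 2.158 rad (123.6°). The total great-circle distance is δ·R ≈ 2.158 × 3959 ≈ 8542 mi, so the target fraction is f = 7100/8542 ≈ 0.831.
Interpolate at f ≈ 0.831 with slerp weights a = sin((1−f)δ)/sin δ ≈ 0.428, b = sin(fδ)/sin δ ≈ 1.171.
p = a·p₁ + b·p₂ ≈ (0.532, 0.847, 0.009); φ = arcsin(p_z) ≈ 0.49°, λ = atan2(p_y, p_x) ≈ 57.84°.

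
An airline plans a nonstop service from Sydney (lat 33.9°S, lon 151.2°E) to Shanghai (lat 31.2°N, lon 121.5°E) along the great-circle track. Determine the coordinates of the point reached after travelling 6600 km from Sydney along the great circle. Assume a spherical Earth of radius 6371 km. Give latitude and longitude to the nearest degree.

≈ lat 21°N, lon 127°E

Convert each endpoint to a unit vector on the sphere (x = cos φ cos λ, y = cos φ sin λ, z = sin φ).
The central angle between the endpoints is δ = arccos(p₁·p₂) ≈ 1.237 rad (70.9°). The total great-circle distance is δ·R ≈ 1.237 × 6371 ≈ 7880 km, so the target fraction is f = 6600/7880 ≈ 0.838.
Interpolate at f ≈ 0.838 with slerp weights a = sin((1−f)δ)/sin δ ≈ 0.211, b = sin(fδ)/sin δ ≈ 0.911.
p = a·p₁ + b·p₂ ≈ (-0.561, 0.749, 0.354); φ = arcsin(p_z) ≈ 20.73°, λ = atan2(p_y, p_x) ≈ 126.83°.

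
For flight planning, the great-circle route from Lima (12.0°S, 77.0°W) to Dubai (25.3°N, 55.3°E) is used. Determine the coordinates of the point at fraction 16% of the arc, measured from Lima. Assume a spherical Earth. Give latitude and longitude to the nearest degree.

Write both endpoints as unit vectors p₁, p₂ with components (cos φ cos λ, cos φ sin λ, sin φ).
The central angle between the endpoints is δ = arccos(p₁·p₂) ≈ 2.324 rad (133.2°).
Interpolate at f = 0.16 with slerp weights a = sin((1−f)δ)/sin δ ≈ 1.272, b = sin(fδ)/sin δ ≈ 0.498.
p = a·p₁ + b·p₂ ≈ (0.536, -0.842, -0.052); φ = arcsin(p_z) ≈ -2.96°, λ = atan2(p_y, p_x) ≈ -57.52°.

≈ 3°S, 58°W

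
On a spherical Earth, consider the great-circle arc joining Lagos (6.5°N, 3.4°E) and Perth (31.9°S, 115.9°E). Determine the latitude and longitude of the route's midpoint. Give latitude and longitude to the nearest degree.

Convert each endpoint to a unit vector on the sphere (x = cos φ cos λ, y = cos φ sin λ, z = sin φ).
The central angle between the endpoints is δ = arccos(p₁·p₂) ≈ 1.963 rad (112.5°).
Interpolate at f = 1/2 with slerp weights a = sin((1−f)δ)/sin δ ≈ 0.900, b = sin(fδ)/sin δ ≈ 0.900.
p = a·p₁ + b·p₂ ≈ (0.559, 0.740, -0.374); φ = arcsin(p_z) ≈ -21.94°, λ = atan2(p_y, p_x) ≈ 52.95°.

≈ (22°S, 53°E)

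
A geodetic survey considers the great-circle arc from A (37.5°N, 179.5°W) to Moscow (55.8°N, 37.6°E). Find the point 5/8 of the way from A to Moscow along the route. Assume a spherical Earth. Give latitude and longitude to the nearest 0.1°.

≈ (74.2°N, 102.4°E)

The haversine formula gives a central angle δ ≈ 1.422 rad (81.5°) between the endpoints.
Interpolate at f = 5/8 with slerp weights a = sin((1−f)δ)/sin δ ≈ 0.514, b = sin(fδ)/sin δ ≈ 0.785.
p = a·p₁ + b·p₂ ≈ (-0.058, 0.266, 0.962); φ = arcsin(p_z) ≈ 74.22°, λ = atan2(p_y, p_x) ≈ 102.36°.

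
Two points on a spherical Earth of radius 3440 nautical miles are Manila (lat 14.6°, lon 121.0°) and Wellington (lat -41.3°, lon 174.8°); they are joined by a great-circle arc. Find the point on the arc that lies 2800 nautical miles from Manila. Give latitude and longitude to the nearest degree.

≈ lat -22°, lon 151°

Convert each endpoint to a unit vector on the sphere (x = cos φ cos λ, y = cos φ sin λ, z = sin φ).
The central angle between the endpoints is δ = arccos(p₁·p₂) ≈ 1.305 rad (74.8°). The total great-circle distance is δ·R ≈ 1.305 × 3440 ≈ 4488 nmi, so the target fraction is f = 2800/4488 ≈ 0.624.
Interpolate at f ≈ 0.624 with slerp weights a = sin((1−f)δ)/sin δ ≈ 0.488, b = sin(fδ)/sin δ ≈ 0.754.
p = a·p₁ + b·p₂ ≈ (-0.807, 0.456, -0.374); φ = arcsin(p_z) ≈ -21.98°, λ = atan2(p_y, p_x) ≈ 150.51°.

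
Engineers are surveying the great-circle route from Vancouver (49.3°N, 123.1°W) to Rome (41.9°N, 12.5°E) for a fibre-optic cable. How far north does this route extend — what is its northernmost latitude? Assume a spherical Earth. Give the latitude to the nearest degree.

≈ 70°N

The great circle lies in the plane with unit normal n̂ = (p₁ × p₂)/|p₁ × p₂|.
Here n̂_z ≈ +0.344; the vertex latitude is φ_max = arccos|n̂_z| ≈ 69.9°.
Check via Clairaut: cos φ_max = |cos φ₁| · sin C = cos(49.3°)·sin(31.8°) ≈ 0.344, again giving ≈ 69.9°.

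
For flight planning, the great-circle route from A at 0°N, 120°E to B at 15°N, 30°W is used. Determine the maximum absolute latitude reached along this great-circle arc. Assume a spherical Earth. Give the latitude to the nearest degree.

≈ 28°N

The great circle lies in the plane with unit normal n̂ = (p₁ × p₂)/|p₁ × p₂|.
Here n̂_z ≈ -0.881; the vertex latitude is φ_max = arccos|n̂_z| ≈ 28.2°.
Check via Clairaut: cos φ_max = |cos φ₁| · sin C = cos(0.0°)·sin(61.8°) ≈ 0.881, again giving ≈ 28.2°.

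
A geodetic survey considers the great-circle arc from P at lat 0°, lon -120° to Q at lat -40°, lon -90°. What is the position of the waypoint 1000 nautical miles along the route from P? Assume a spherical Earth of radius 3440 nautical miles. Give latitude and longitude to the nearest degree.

Write both endpoints as unit vectors p₁, p₂ with components (cos φ cos λ, cos φ sin λ, sin φ).
The central angle between the endpoints is δ = arccos(p₁·p₂) ≈ 0.845 rad (48.4°). The total great-circle distance is δ·R ≈ 0.845 × 3440 ≈ 2908 nmi, so the target fraction is f = 1000/2908 ≈ 0.344.
Interpolate at f ≈ 0.344 with slerp weights a = sin((1−f)δ)/sin δ ≈ 0.704, b = sin(fδ)/sin δ ≈ 0.383.
p = a·p₁ + b·p₂ ≈ (-0.352, -0.903, -0.246); φ = arcsin(p_z) ≈ -14.25°, λ = atan2(p_y, p_x) ≈ -111.29°.

≈ lat -14°, lon -111°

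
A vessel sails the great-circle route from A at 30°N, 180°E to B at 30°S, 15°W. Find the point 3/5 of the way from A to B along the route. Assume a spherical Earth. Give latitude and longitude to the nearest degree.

Write both endpoints as unit vectors p₁, p₂ with components (cos φ cos λ, cos φ sin λ, sin φ).
The central angle between the endpoints is δ = arccos(p₁·p₂) ≈ 2.915 rad (167.0°).
Interpolate at f = 3/5 with slerp weights a = sin((1−f)δ)/sin δ ≈ 4.092, b = sin(fδ)/sin δ ≈ 4.381.
p = a·p₁ + b·p₂ ≈ (0.121, -0.982, -0.145); φ = arcsin(p_z) ≈ -8.32°, λ = atan2(p_y, p_x) ≈ -82.96°.

≈ 8°S, 83°W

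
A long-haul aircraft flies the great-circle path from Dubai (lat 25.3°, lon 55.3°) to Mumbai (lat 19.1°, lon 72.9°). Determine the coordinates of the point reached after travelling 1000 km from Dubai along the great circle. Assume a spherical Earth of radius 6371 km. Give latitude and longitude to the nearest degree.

≈ lat 22°, lon 65°

Convert each endpoint to a unit vector on the sphere (x = cos φ cos λ, y = cos φ sin λ, z = sin φ).
The central angle between the endpoints is δ = arccos(p₁·p₂) ≈ 0.304 rad (17.4°). The total great-circle distance is δ·R ≈ 0.304 × 6371 ≈ 1936 km, so the target fraction is f = 1000/1936 ≈ 0.516.
Interpolate at f ≈ 0.516 with slerp weights a = sin((1−f)δ)/sin δ ≈ 0.489, b = sin(fδ)/sin δ ≈ 0.522.
p = a·p₁ + b·p₂ ≈ (0.397, 0.835, 0.380); φ = arcsin(p_z) ≈ 22.34°, λ = atan2(p_y, p_x) ≈ 64.58°.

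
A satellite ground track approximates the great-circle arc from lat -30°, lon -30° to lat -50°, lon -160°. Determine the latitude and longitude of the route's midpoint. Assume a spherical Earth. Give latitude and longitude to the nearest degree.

The haversine formula gives a central angle δ ≈ 1.546 rad (88.6°) between the endpoints.
Interpolate at f = 1/2 with slerp weights a = sin((1−f)δ)/sin δ ≈ 0.698, b = sin(fδ)/sin δ ≈ 0.698.
p = a·p₁ + b·p₂ ≈ (0.102, -0.456, -0.884); φ = arcsin(p_z) ≈ -62.15°, λ = atan2(p_y, p_x) ≈ -77.40°.

≈ lat -62°, lon -77°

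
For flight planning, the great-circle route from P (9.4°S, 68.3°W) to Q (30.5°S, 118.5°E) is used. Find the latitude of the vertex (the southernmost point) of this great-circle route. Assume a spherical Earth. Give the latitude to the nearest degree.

≈ 81°S

The great circle lies in the plane with unit normal n̂ = (p₁ × p₂)/|p₁ × p₂|.
Here n̂_z ≈ -0.155; the vertex latitude is φ_max = arccos|n̂_z| ≈ 81.1°.
Check via Clairaut: cos φ_max = |cos φ₁| · sin C = cos(9.4°)·sin(170.9°) ≈ 0.155, again giving ≈ 81.1°.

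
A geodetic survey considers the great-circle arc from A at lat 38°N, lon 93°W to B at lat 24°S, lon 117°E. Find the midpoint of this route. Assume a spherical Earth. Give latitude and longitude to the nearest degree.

≈ lat 25°N, lon 177°E

The haversine formula gives a central angle δ ≈ 2.634 rad (150.9°) between the endpoints.
Interpolate at f = 1/2 with slerp weights a = sin((1−f)δ)/sin δ ≈ 1.991, b = sin(fδ)/sin δ ≈ 1.991.
p = a·p₁ + b·p₂ ≈ (-0.908, 0.054, 0.416); φ = arcsin(p_z) ≈ 24.58°, λ = atan2(p_y, p_x) ≈ 176.61°.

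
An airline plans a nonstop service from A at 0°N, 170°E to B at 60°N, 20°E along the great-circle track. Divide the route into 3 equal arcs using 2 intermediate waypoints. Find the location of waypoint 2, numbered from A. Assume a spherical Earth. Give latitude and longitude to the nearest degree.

Write both endpoints as unit vectors p₁, p₂ with components (cos φ cos λ, cos φ sin λ, sin φ).
The central angle between the endpoints is δ = arccos(p₁·p₂) ≈ 2.019 rad (115.7°).
Interpolate at f = 2/3 with slerp weights a = sin((1−f)δ)/sin δ ≈ 0.691, b = sin(fδ)/sin δ ≈ 1.081.
p = a·p₁ + b·p₂ ≈ (-0.173, 0.305, 0.937); φ = arcsin(p_z) ≈ 69.48°, λ = atan2(p_y, p_x) ≈ 119.54°.

≈ 69°N, 120°E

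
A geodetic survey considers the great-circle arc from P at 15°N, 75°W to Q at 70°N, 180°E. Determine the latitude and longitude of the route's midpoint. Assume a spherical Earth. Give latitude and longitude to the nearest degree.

≈ 52°N, 96°W

From cos δ = sin φ₁ sin φ₂ + cos φ₁ cos φ₂ cos Δλ, the central angle is δ ≈ 1.412 rad (80.9°).
Interpolate at f = 1/2 with slerp weights a = sin((1−f)δ)/sin δ ≈ 0.657, b = sin(fδ)/sin δ ≈ 0.657.
p = a·p₁ + b·p₂ ≈ (-0.060, -0.613, 0.788); φ = arcsin(p_z) ≈ 51.97°, λ = atan2(p_y, p_x) ≈ -95.63°.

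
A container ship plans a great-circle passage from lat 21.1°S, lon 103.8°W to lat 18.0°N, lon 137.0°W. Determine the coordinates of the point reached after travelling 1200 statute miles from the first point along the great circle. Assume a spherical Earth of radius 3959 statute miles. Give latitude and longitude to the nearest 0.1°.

Convert each endpoint to a unit vector on the sphere (x = cos φ cos λ, y = cos φ sin λ, z = sin φ).
The central angle between the endpoints is δ = arccos(p₁·p₂) ≈ 0.888 rad (50.9°). The total great-circle distance is δ·R ≈ 0.888 × 3959 ≈ 3514 mi, so the target fraction is f = 1200/3514 ≈ 0.341.
Interpolate at f ≈ 0.341 with slerp weights a = sin((1−f)δ)/sin δ ≈ 0.711, b = sin(fδ)/sin δ ≈ 0.385.
p = a·p₁ + b·p₂ ≈ (-0.426, -0.894, -0.137); φ = arcsin(p_z) ≈ -7.89°, λ = atan2(p_y, p_x) ≈ -115.47°.

≈ lat 7.9°S, lon 115.5°W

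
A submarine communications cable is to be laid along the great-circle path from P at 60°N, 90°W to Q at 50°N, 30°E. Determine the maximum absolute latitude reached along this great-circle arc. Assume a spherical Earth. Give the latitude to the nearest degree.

The great circle lies in the plane with unit normal n̂ = (p₁ × p₂)/|p₁ × p₂|.
Here n̂_z ≈ +0.322; the vertex latitude is φ_max = arccos|n̂_z| ≈ 71.2°.
Check via Clairaut: cos φ_max = |cos φ₁| · sin C = cos(60.0°)·sin(40.1°) ≈ 0.322, again giving ≈ 71.2°.

≈ 71°N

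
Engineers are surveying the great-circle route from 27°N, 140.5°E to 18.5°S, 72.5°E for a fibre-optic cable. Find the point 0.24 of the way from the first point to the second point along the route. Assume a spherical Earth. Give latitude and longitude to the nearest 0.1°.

Convert each endpoint to a unit vector on the sphere (x = cos φ cos λ, y = cos φ sin λ, z = sin φ).
The central angle between the endpoints is δ = arccos(p₁·p₂) ≈ 1.397 rad (80.1°).
Interpolate at f = 0.24 with slerp weights a = sin((1−f)δ)/sin δ ≈ 0.887, b = sin(fδ)/sin δ ≈ 0.334.
p = a·p₁ + b·p₂ ≈ (-0.514, 0.805, 0.297); φ = arcsin(p_z) ≈ 17.25°, λ = atan2(p_y, p_x) ≈ 122.58°.

≈ 17.2°N, 122.6°E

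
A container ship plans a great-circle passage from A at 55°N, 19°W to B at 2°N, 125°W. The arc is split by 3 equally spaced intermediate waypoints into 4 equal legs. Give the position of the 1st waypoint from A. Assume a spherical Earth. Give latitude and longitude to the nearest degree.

≈ 54°N, 61°W

The haversine formula gives a central angle δ ≈ 1.701 rad (97.4°) between the endpoints.
Interpolate at f = 1/4 with slerp weights a = sin((1−f)δ)/sin δ ≈ 0.965, b = sin(fδ)/sin δ ≈ 0.416.
p = a·p₁ + b·p₂ ≈ (0.285, -0.521, 0.805); φ = arcsin(p_z) ≈ 53.60°, λ = atan2(p_y, p_x) ≈ -61.32°.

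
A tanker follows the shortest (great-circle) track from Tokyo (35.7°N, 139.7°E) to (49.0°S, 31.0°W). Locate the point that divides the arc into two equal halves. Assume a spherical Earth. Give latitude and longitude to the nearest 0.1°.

≈ (41.2°S, 106.9°E)

Convert each endpoint to a unit vector on the sphere (x = cos φ cos λ, y = cos φ sin λ, z = sin φ).
The central angle between the endpoints is δ = arccos(p₁·p₂) ≈ 2.881 rad (165.1°).
Interpolate at f = 1/2 with slerp weights a = sin((1−f)δ)/sin δ ≈ 3.845, b = sin(fδ)/sin δ ≈ 3.845.
p = a·p₁ + b·p₂ ≈ (-0.219, 0.720, -0.658); φ = arcsin(p_z) ≈ -41.16°, λ = atan2(p_y, p_x) ≈ 106.92°.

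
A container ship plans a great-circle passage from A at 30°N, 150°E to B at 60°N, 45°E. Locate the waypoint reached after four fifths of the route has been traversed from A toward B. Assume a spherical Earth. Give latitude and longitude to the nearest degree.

From cos δ = sin φ₁ sin φ₂ + cos φ₁ cos φ₂ cos Δλ, the central angle is δ ≈ 1.244 rad (71.3°).
Interpolate at f = 4/5 with slerp weights a = sin((1−f)δ)/sin δ ≈ 0.260, b = sin(fδ)/sin δ ≈ 0.886.
p = a·p₁ + b·p₂ ≈ (0.118, 0.426, 0.897); φ = arcsin(p_z) ≈ 63.78°, λ = atan2(p_y, p_x) ≈ 74.49°.

≈ 64°N, 74°E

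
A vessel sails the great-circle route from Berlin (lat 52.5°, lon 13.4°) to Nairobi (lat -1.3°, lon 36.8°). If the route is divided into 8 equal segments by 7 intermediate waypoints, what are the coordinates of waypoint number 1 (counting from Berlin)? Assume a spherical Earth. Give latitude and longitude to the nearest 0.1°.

The haversine formula gives a central angle δ ≈ 1.000 rad (57.3°) between the endpoints.
Interpolate at f = 1/8 with slerp weights a = sin((1−f)δ)/sin δ ≈ 0.912, b = sin(fδ)/sin δ ≈ 0.148.
p = a·p₁ + b·p₂ ≈ (0.659, 0.217, 0.720); φ = arcsin(p_z) ≈ 46.08°, λ = atan2(p_y, p_x) ≈ 18.26°.

≈ lat 46.1°, lon 18.3°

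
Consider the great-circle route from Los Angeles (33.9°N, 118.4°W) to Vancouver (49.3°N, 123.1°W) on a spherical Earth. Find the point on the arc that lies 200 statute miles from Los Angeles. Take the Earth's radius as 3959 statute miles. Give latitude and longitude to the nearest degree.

≈ (37°N, 119°W)

Convert each endpoint to a unit vector on the sphere (x = cos φ cos λ, y = cos φ sin λ, z = sin φ).
The central angle between the endpoints is δ = arccos(p₁·p₂) ≈ 0.276 rad (15.8°). The total great-circle distance is δ·R ≈ 0.276 × 3959 ≈ 1091 mi, so the target fraction is f = 200/1091 ≈ 0.183.
Interpolate at f ≈ 0.183 with slerp weights a = sin((1−f)δ)/sin δ ≈ 0.820, b = sin(fδ)/sin δ ≈ 0.186.
p = a·p₁ + b·p₂ ≈ (-0.390, -0.700, 0.598); φ = arcsin(p_z) ≈ 36.74°, λ = atan2(p_y, p_x) ≈ -119.11°.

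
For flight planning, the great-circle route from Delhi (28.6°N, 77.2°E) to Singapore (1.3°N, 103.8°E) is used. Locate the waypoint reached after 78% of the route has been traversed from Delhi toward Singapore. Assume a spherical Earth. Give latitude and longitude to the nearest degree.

≈ (8°N, 98°E)

From cos δ = sin φ₁ sin φ₂ + cos φ₁ cos φ₂ cos Δλ, the central angle is δ ≈ 0.651 rad (37.3°).
Interpolate at f = 0.78 with slerp weights a = sin((1−f)δ)/sin δ ≈ 0.236, b = sin(fδ)/sin δ ≈ 0.802.
p = a·p₁ + b·p₂ ≈ (-0.146, 0.981, 0.131); φ = arcsin(p_z) ≈ 7.52°, λ = atan2(p_y, p_x) ≈ 98.44°.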